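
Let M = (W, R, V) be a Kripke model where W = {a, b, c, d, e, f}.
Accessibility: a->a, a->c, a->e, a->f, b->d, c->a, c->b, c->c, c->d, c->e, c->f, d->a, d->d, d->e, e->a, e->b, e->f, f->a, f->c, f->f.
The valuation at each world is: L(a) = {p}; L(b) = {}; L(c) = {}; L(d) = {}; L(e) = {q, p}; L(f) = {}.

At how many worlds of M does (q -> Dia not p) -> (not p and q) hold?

0

Let φ = (q -> Dia not p) -> (not p and q). Evaluate φ at each world:
  a (successors {a, c, e, f}): φ is false.
  b (successors {d}): φ is false.
  c (successors {a, b, c, d, e, f}): φ is false.
  d (successors {a, d, e}): φ is false.
  e (successors {a, b, f}): φ is false.
  f (successors {a, c, f}): φ is false.
For instance, at f:
  At f: q -> Dia not p is true, not p and q is false, so (q -> Dia not p) -> (not p and q) is false.
    At f: q is false, Dia not p is true, so q -> Dia not p is true.
      At f: Dia not p requires not p at some successor in {a, c, f}.
        not p holds at c, so Dia not p is true at f.
Satisfying worlds: none.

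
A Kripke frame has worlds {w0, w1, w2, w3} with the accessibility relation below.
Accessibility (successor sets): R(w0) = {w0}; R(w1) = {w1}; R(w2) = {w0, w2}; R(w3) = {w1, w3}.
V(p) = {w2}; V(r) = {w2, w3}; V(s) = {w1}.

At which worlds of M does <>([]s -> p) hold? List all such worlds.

w0, w2, w3

Let φ = <>([]s -> p). Evaluate φ at each world:
  w0 (successors {w0}): φ is true.
  w1 (successors {w1}): φ is false.
  w2 (successors {w0, w2}): φ is true.
  w3 (successors {w1, w3}): φ is true.
For instance, at w3:
  At w3: <>([]s -> p) requires []s -> p at some successor in {w1, w3}.
    []s -> p holds at w3, so <>([]s -> p) is true at w3.
      At w3: []s is false, p is false, so []s -> p is true.
Satisfying worlds: {w0, w2, w3}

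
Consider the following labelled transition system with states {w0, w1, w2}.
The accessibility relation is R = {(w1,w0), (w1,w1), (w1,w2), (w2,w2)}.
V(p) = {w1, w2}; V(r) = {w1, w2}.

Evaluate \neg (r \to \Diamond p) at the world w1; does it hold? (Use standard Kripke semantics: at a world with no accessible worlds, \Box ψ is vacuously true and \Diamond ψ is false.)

No

Recall that \Diamond ψ holds at a world iff ψ holds at some accessible world.
At w1: r \to \Diamond p is true, so \neg (r \to \Diamond p) is false.
  At w1: r is true, \Diamond p is true, so r \to \Diamond p is true.
    At w1: \Diamond p requires p at some successor in {w0, w1, w2}.
      p holds at w1, so \Diamond p is true at w1.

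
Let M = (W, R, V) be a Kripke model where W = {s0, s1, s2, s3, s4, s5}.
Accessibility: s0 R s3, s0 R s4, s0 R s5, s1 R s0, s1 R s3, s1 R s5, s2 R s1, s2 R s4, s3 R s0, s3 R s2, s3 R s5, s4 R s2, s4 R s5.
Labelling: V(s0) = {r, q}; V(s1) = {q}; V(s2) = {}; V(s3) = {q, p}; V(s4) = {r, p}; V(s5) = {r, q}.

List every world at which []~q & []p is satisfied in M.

Let φ = []~q & []p. Evaluate φ at each world:
  s0 (successors {s3, s4, s5}): φ is false.
  s1 (successors {s0, s3, s5}): φ is false.
  s2 (successors {s1, s4}): φ is false.
  s3 (successors {s0, s2, s5}): φ is false.
  s4 (successors {s2, s5}): φ is false.
  s5 (successors ∅): φ is true.
For instance, at s0:
  At s0: []~q is false, []p is false, so []~q & []p is false.
    At s0: []~q requires ~q at every successor {s3, s4, s5}.
      ~q fails at s3, so []~q is false at s0.
    At s0: []p requires p at every successor {s3, s4, s5}.
      p fails at s5, so []p is false at s0.
Satisfying worlds: {s5}

s5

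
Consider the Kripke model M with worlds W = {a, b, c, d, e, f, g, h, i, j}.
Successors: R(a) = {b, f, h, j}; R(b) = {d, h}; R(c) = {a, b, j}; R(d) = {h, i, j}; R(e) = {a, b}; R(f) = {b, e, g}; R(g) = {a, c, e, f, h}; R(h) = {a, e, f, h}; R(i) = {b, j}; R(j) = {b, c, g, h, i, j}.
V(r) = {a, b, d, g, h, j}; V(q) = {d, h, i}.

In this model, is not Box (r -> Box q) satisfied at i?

Yes

At i: Box (r -> Box q) is false, so not Box (r -> Box q) is true.
  At i: Box (r -> Box q) requires r -> Box q at every successor {b, j}.
    r -> Box q fails at j, so Box (r -> Box q) is false at i.
      At j: r is true, Box q is false, so r -> Box q is false.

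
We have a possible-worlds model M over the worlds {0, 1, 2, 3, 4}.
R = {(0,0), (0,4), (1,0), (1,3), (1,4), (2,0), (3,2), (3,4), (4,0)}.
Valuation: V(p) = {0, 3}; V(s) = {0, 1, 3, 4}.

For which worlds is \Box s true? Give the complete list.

0, 1, 2, 4

Recall that \Box ψ holds at a world iff ψ holds at every accessible world, and \Diamond ψ holds iff ψ holds at some accessible world.
Let φ = \Box s. Evaluate φ at each world:
  0 (successors {0, 4}): φ is true.
  1 (successors {0, 3, 4}): φ is true.
  2 (successors {0}): φ is true.
  3 (successors {2, 4}): φ is false.
  4 (successors {0}): φ is true.
For instance, at 2:
  At 2: \Box s requires s at every successor {0}.
    At 0: s is true.
  So \Box s is true at 2.
Satisfying worlds: {0, 1, 2, 4}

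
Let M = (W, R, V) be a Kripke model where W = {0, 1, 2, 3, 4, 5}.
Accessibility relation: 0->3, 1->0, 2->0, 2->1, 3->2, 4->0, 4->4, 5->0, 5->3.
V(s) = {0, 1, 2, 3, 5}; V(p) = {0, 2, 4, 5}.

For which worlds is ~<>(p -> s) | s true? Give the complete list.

0, 1, 2, 3, 5

Let φ = ~<>(p -> s) | s. Evaluate φ at each world:
  0 (successors {3}): φ is true.
  1 (successors {0}): φ is true.
  2 (successors {0, 1}): φ is true.
  3 (successors {2}): φ is true.
  4 (successors {0, 4}): φ is false.
  5 (successors {0, 3}): φ is true.
For instance, at 3:
  At 3: ~<>(p -> s) is false, s is true, so ~<>(p -> s) | s is true.
    At 3: <>(p -> s) is true, so ~<>(p -> s) is false.
      At 3: <>(p -> s) requires p -> s at some successor in {2}.
        p -> s holds at 2, so <>(p -> s) is true at 3.
Satisfying worlds: {0, 1, 2, 3, 5}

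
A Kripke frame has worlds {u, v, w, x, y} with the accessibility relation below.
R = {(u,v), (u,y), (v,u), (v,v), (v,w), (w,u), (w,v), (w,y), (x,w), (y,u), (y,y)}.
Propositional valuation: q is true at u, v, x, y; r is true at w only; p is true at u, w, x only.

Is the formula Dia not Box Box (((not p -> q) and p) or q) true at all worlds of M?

No

Let φ = Dia not Box Box (((not p -> q) and p) or q). Evaluate φ at each world:
  u (successors {v, y}): φ is false.
  v (successors {u, v, w}): φ is false.
  w (successors {u, v, y}): φ is false.
  x (successors {w}): φ is false.
  y (successors {u, y}): φ is false.
Detail at u (counterexample):
  At u: Dia not Box Box (((not p -> q) and p) or q) requires not Box Box (((not p -> q) and p) or q) at some successor in {v, y}.
    At v: not Box Box (((not p -> q) and p) or q) is false.
    At y: not Box Box (((not p -> q) and p) or q) is false.
  So Dia not Box Box (((not p -> q) and p) or q) is false at u.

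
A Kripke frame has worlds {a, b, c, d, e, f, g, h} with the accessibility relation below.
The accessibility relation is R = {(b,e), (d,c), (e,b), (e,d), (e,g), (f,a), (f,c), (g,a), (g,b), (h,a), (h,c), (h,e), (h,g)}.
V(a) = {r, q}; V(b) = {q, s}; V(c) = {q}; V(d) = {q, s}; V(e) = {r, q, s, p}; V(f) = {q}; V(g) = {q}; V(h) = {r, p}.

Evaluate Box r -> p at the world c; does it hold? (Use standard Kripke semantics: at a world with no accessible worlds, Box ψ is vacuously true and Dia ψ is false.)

Recall that Box ψ holds at a world iff ψ holds at every accessible world, and Dia ψ holds iff ψ holds at some accessible world.
At c: Box r is true, p is false, so Box r -> p is false.
  At c: no accessible worlds, so Box r holds vacuously.

No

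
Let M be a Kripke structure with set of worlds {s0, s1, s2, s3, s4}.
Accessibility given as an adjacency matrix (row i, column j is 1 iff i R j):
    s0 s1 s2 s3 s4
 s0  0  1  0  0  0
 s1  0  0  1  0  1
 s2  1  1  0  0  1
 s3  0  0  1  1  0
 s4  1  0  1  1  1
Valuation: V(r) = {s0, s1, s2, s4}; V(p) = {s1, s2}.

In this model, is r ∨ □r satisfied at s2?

At s2: r is true, □r is true, so r ∨ □r is true.
  At s2: □r requires r at every successor {s0, s1, s4}.
    At s0: r is true.
    At s1: r is true.
    At s4: r is true.
  So □r is true at s2.

Yes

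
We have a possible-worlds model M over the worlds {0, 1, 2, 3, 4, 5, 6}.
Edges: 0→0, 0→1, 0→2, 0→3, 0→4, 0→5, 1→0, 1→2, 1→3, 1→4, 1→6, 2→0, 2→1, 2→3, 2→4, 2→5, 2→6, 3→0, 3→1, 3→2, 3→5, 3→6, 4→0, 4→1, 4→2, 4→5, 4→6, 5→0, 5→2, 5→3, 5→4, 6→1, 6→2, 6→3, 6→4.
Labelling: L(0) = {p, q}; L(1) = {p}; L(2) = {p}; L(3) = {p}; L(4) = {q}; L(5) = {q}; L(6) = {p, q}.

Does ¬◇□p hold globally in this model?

Yes

Let φ = ¬◇□p. Evaluate φ at each world:
  0 (successors {0, 1, 2, 3, 4, 5}): φ is true.
  1 (successors {0, 2, 3, 4, 6}): φ is true.
  2 (successors {0, 1, 3, 4, 5, 6}): φ is true.
  3 (successors {0, 1, 2, 5, 6}): φ is true.
  4 (successors {0, 1, 2, 5, 6}): φ is true.
  5 (successors {0, 2, 3, 4}): φ is true.
  6 (successors {1, 2, 3, 4}): φ is true.
For instance, at 1:
  At 1: ◇□p is false, so ¬◇□p is true.
    At 1: ◇□p requires □p at some successor in {0, 2, 3, 4, 6}.
      At 0: □p is false.
      At 2: □p is false.
      At 3: □p is false.
      At 4: □p is false.
      At 6: □p is false.
    So ◇□p is false at 1.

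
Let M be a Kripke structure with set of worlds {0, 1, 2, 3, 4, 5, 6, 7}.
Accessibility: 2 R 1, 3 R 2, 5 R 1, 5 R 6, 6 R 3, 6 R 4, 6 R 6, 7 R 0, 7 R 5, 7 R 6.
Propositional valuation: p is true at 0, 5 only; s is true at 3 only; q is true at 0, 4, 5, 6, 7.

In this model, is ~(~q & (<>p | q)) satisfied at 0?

At 0: ~q & (<>p | q) is false, so ~(~q & (<>p | q)) is true.
  At 0: ~q is false, <>p | q is true, so ~q & (<>p | q) is false.
    At 0: <>p is false, q is true, so <>p | q is true.
      At 0: no accessible worlds, so <>p is false.

Yes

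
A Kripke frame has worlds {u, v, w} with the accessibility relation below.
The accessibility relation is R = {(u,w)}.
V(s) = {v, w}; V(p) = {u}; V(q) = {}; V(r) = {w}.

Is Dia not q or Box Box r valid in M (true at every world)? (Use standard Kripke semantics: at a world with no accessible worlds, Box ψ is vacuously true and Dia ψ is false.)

Let φ = Dia not q or Box Box r. Evaluate φ at each world:
  u (successors {w}): φ is true.
  v (successors ∅): φ is true.
  w (successors ∅): φ is true.
For instance, at u:
  At u: Dia not q is true, Box Box r is true, so Dia not q or Box Box r is true.
    At u: Dia not q requires not q at some successor in {w}.
      not q holds at w, so Dia not q is true at u.
    At u: Box Box r requires Box r at every successor {w}.
      At w: Box r is true.
    So Box Box r is true at u.

Yes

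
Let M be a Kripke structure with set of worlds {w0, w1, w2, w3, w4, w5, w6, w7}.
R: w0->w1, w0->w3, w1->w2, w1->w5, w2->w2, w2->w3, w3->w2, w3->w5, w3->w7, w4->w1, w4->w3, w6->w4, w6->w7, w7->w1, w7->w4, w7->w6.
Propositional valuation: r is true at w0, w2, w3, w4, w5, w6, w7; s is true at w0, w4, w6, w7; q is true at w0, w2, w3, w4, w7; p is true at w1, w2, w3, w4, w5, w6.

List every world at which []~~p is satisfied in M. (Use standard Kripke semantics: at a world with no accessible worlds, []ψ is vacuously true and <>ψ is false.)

w0, w1, w2, w4, w5, w7

Let φ = []~~p. Evaluate φ at each world:
  w0 (successors {w1, w3}): φ is true.
  w1 (successors {w2, w5}): φ is true.
  w2 (successors {w2, w3}): φ is true.
  w3 (successors {w2, w5, w7}): φ is false.
  w4 (successors {w1, w3}): φ is true.
  w5 (successors ∅): φ is true.
  w6 (successors {w4, w7}): φ is false.
  w7 (successors {w1, w4, w6}): φ is true.
For instance, at w6:
  At w6: []~~p requires ~~p at every successor {w4, w7}.
    ~~p fails at w7, so []~~p is false at w6.
Satisfying worlds: {w0, w1, w2, w4, w5, w7}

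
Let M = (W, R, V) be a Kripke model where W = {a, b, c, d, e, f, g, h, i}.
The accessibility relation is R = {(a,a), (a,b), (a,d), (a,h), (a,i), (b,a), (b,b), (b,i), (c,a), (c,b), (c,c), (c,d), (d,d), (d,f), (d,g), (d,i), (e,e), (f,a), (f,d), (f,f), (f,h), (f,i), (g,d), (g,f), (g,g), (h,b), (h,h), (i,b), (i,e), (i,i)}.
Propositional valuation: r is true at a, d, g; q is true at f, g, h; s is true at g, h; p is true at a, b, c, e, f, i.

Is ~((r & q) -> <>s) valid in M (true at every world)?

Let φ = ~((r & q) -> <>s). Evaluate φ at each world:
  a (successors {a, b, d, h, i}): φ is false.
  b (successors {a, b, i}): φ is false.
  c (successors {a, b, c, d}): φ is false.
  d (successors {d, f, g, i}): φ is false.
  e (successors {e}): φ is false.
  f (successors {a, d, f, h, i}): φ is false.
  g (successors {d, f, g}): φ is false.
  h (successors {b, h}): φ is false.
  i (successors {b, e, i}): φ is false.
Detail at a (counterexample):
  At a: (r & q) -> <>s is true, so ~((r & q) -> <>s) is false.
    At a: r & q is false, <>s is true, so (r & q) -> <>s is true.
      At a: <>s requires s at some successor in {a, b, d, h, i}.
        s holds at h, so <>s is true at a.

No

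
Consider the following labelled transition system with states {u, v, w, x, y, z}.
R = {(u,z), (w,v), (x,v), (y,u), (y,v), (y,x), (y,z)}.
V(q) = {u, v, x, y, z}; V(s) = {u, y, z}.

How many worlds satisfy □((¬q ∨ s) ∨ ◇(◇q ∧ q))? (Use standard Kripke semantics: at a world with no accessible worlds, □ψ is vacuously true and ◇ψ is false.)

Let φ = □((¬q ∨ s) ∨ ◇(◇q ∧ q)). Evaluate φ at each world:
  u (successors {z}): φ is true.
  v (successors ∅): φ is true.
  w (successors {v}): φ is false.
  x (successors {v}): φ is false.
  y (successors {u, v, x, z}): φ is false.
  z (successors ∅): φ is true.
For instance, at x:
  At x: □((¬q ∨ s) ∨ ◇(◇q ∧ q)) requires (¬q ∨ s) ∨ ◇(◇q ∧ q) at every successor {v}.
    (¬q ∨ s) ∨ ◇(◇q ∧ q) fails at v, so □((¬q ∨ s) ∨ ◇(◇q ∧ q)) is false at x.
      At v: ¬q ∨ s is false, ◇(◇q ∧ q) is false, so (¬q ∨ s) ∨ ◇(◇q ∧ q) is false.
Satisfying worlds: {u, v, z}

3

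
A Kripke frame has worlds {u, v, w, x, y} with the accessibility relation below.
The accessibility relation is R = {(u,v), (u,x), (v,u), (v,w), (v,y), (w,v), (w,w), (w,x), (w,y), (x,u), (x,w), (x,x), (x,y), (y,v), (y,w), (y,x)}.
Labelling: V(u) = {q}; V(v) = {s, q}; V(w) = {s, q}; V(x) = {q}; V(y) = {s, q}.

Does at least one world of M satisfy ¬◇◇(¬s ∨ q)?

Let φ = ¬◇◇(¬s ∨ q). Evaluate φ at each world:
  u (successors {v, x}): φ is false.
  v (successors {u, w, y}): φ is false.
  w (successors {v, w, x, y}): φ is false.
  x (successors {u, w, x, y}): φ is false.
  y (successors {v, w, x}): φ is false.
For instance, at v:
  At v: ◇◇(¬s ∨ q) is true, so ¬◇◇(¬s ∨ q) is false.
    At v: ◇◇(¬s ∨ q) requires ◇(¬s ∨ q) at some successor in {u, w, y}.
      ◇(¬s ∨ q) holds at u, so ◇◇(¬s ∨ q) is true at v.

No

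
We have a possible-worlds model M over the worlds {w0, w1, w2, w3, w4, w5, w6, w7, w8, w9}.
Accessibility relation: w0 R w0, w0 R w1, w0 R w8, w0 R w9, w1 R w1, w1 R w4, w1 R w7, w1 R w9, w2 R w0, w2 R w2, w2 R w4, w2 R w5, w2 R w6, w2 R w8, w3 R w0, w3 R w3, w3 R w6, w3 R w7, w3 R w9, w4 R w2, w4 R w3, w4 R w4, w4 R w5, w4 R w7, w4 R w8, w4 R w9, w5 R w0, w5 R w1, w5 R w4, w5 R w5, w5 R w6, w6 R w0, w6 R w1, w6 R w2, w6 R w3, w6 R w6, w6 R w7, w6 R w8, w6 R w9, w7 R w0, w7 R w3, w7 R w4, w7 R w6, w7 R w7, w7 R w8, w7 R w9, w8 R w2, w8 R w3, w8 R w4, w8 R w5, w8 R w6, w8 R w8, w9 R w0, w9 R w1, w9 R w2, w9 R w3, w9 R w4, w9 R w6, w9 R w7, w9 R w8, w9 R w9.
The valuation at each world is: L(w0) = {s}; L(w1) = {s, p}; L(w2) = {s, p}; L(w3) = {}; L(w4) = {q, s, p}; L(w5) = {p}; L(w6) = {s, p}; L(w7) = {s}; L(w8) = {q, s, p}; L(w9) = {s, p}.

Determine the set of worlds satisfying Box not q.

w3

Let φ = Box not q. Evaluate φ at each world:
  w0 (successors {w0, w1, w8, w9}): φ is false.
  w1 (successors {w1, w4, w7, w9}): φ is false.
  w2 (successors {w0, w2, w4, w5, w6, w8}): φ is false.
  w3 (successors {w0, w3, w6, w7, w9}): φ is true.
  w4 (successors {w2, w3, w4, w5, w7, w8, w9}): φ is false.
  w5 (successors {w0, w1, w4, w5, w6}): φ is false.
  w6 (successors {w0, w1, w2, w3, w6, w7, w8, w9}): φ is false.
  w7 (successors {w0, w3, w4, w6, w7, w8, w9}): φ is false.
  w8 (successors {w2, w3, w4, w5, w6, w8}): φ is false.
  w9 (successors {w0, w1, w2, w3, w4, w6, w7, w8, w9}): φ is false.
For instance, at w5:
  At w5: Box not q requires not q at every successor {w0, w1, w4, w5, w6}.
    not q fails at w4, so Box not q is false at w5.
Satisfying worlds: {w3}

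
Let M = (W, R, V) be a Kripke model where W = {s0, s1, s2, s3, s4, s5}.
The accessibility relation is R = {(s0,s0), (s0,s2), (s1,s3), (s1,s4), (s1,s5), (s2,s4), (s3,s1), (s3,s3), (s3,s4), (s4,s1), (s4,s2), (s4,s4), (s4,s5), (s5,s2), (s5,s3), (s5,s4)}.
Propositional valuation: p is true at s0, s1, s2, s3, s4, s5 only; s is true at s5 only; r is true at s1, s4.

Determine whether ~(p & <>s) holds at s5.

Yes

Recall that <>ψ holds at a world iff ψ holds at some accessible world.
At s5: p & <>s is false, so ~(p & <>s) is true.
  At s5: p is true, <>s is false, so p & <>s is false.
    At s5: <>s requires s at some successor in {s2, s3, s4}.
      At s2: s is false.
      At s3: s is false.
      At s4: s is false.
    So <>s is false at s5.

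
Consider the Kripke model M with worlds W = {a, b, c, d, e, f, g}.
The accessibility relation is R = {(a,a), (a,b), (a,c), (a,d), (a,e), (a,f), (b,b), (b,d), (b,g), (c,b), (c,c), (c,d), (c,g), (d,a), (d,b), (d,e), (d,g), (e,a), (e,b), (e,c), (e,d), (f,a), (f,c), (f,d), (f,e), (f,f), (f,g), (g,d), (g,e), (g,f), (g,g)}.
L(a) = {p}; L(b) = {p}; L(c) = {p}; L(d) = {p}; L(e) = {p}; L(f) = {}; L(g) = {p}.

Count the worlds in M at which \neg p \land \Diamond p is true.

1

Recall that \Diamond ψ holds at a world iff ψ holds at some accessible world.
Let φ = \neg p \land \Diamond p. Evaluate φ at each world:
  a (successors {a, b, c, d, e, f}): φ is false.
  b (successors {b, d, g}): φ is false.
  c (successors {b, c, d, g}): φ is false.
  d (successors {a, b, e, g}): φ is false.
  e (successors {a, b, c, d}): φ is false.
  f (successors {a, c, d, e, f, g}): φ is true.
  g (successors {d, e, f, g}): φ is false.
For instance, at a:
  At a: \neg p is false, \Diamond p is true, so \neg p \land \Diamond p is false.
    At a: \Diamond p requires p at some successor in {a, b, c, d, e, f}.
      p holds at a, so \Diamond p is true at a.
Satisfying worlds: {f}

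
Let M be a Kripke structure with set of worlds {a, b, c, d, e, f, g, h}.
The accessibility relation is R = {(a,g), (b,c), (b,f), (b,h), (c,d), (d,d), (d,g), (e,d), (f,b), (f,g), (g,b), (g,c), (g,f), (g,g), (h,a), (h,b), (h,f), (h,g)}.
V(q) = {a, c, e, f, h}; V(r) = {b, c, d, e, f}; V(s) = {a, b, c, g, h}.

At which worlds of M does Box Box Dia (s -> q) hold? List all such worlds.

c, e

Let φ = Box Box Dia (s -> q). Evaluate φ at each world:
  a (successors {g}): φ is false.
  b (successors {c, f, h}): φ is false.
  c (successors {d}): φ is true.
  d (successors {d, g}): φ is false.
  e (successors {d}): φ is true.
  f (successors {b, g}): φ is false.
  g (successors {b, c, f, g}): φ is false.
  h (successors {a, b, f, g}): φ is false.
For instance, at e:
  At e: Box Box Dia (s -> q) requires Box Dia (s -> q) at every successor {d}.
      At d: Box Dia (s -> q) requires Dia (s -> q) at every successor {d, g}.
        At d: Dia (s -> q) is true.
        At g: Dia (s -> q) is true.
      So Box Dia (s -> q) is true at d.
  So Box Box Dia (s -> q) is true at e.
Satisfying worlds: {c, e}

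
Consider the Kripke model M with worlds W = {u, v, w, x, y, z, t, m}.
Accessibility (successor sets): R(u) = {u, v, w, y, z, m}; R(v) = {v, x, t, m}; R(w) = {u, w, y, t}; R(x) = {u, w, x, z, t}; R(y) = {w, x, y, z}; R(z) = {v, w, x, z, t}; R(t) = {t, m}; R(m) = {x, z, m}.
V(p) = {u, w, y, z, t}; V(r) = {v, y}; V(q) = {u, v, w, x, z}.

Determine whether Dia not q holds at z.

At z: Dia not q requires not q at some successor in {v, w, x, z, t}.
  not q holds at t, so Dia not q is true at z.

Yes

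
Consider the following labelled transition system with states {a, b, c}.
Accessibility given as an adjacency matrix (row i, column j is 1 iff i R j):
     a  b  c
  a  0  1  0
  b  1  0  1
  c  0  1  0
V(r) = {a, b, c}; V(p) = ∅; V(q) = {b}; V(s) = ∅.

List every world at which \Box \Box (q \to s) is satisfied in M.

a, c

Let φ = \Box \Box (q \to s). Evaluate φ at each world:
  a (successors {b}): φ is true.
  b (successors {a, c}): φ is false.
  c (successors {b}): φ is true.
For instance, at b:
  At b: \Box \Box (q \to s) requires \Box (q \to s) at every successor {a, c}.
    \Box (q \to s) fails at a, so \Box \Box (q \to s) is false at b.
      At a: \Box (q \to s) requires q \to s at every successor {b}.
        q \to s fails at b, so \Box (q \to s) is false at a.
Satisfying worlds: {a, c}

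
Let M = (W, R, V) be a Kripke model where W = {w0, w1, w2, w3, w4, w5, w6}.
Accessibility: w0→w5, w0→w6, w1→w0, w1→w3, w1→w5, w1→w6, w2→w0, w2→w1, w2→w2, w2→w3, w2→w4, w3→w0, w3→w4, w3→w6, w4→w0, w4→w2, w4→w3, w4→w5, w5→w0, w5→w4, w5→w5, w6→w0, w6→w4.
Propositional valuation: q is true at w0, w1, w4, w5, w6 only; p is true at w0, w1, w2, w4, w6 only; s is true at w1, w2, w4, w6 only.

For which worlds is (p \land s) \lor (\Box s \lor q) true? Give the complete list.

w0, w1, w2, w4, w5, w6

Let φ = (p \land s) \lor (\Box s \lor q). Evaluate φ at each world:
  w0 (successors {w5, w6}): φ is true.
  w1 (successors {w0, w3, w5, w6}): φ is true.
  w2 (successors {w0, w1, w2, w3, w4}): φ is true.
  w3 (successors {w0, w4, w6}): φ is false.
  w4 (successors {w0, w2, w3, w5}): φ is true.
  w5 (successors {w0, w4, w5}): φ is true.
  w6 (successors {w0, w4}): φ is true.
For instance, at w3:
  At w3: p \land s is false, \Box s \lor q is false, so (p \land s) \lor (\Box s \lor q) is false.
    At w3: \Box s is false, q is false, so \Box s \lor q is false.
      At w3: \Box s requires s at every successor {w0, w4, w6}.
        s fails at w0, so \Box s is false at w3.
Satisfying worlds: {w0, w1, w2, w4, w5, w6}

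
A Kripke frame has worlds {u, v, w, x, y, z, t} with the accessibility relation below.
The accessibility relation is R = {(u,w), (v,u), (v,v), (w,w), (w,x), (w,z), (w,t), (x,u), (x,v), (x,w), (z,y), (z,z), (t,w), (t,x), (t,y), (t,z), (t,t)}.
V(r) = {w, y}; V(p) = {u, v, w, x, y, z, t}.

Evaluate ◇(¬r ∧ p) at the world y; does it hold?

Recall that ◇ψ holds at a world iff ψ holds at some accessible world.
At y: no accessible worlds, so ◇(¬r ∧ p) is false.

No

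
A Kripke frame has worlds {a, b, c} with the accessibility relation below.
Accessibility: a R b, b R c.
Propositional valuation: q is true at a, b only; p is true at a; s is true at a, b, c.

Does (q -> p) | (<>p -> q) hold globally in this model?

Yes

Let φ = (q -> p) | (<>p -> q). Evaluate φ at each world:
  a (successors {b}): φ is true.
  b (successors {c}): φ is true.
  c (successors ∅): φ is true.
For instance, at b:
  At b: q -> p is false, <>p -> q is true, so (q -> p) | (<>p -> q) is true.
    At b: <>p is false, q is true, so <>p -> q is true.
      At b: <>p requires p at some successor in {c}.
        At c: p is false.
      So <>p is false at b.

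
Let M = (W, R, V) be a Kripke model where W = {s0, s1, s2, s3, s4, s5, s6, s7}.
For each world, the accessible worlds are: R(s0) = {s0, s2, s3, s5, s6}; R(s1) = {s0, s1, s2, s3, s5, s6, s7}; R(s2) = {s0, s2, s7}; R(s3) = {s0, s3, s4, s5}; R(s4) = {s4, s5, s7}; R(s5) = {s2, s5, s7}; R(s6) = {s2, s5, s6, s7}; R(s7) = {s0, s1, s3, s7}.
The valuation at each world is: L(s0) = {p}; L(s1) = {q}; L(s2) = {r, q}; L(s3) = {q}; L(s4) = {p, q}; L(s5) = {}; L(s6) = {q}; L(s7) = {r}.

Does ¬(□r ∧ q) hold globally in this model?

Recall that □ψ holds at a world iff ψ holds at every accessible world, and ◇ψ holds iff ψ holds at some accessible world.
Let φ = ¬(□r ∧ q). Evaluate φ at each world:
  s0 (successors {s0, s2, s3, s5, s6}): φ is true.
  s1 (successors {s0, s1, s2, s3, s5, s6, s7}): φ is true.
  s2 (successors {s0, s2, s7}): φ is true.
  s3 (successors {s0, s3, s4, s5}): φ is true.
  s4 (successors {s4, s5, s7}): φ is true.
  s5 (successors {s2, s5, s7}): φ is true.
  s6 (successors {s2, s5, s6, s7}): φ is true.
  s7 (successors {s0, s1, s3, s7}): φ is true.
For instance, at s1:
  At s1: □r ∧ q is false, so ¬(□r ∧ q) is true.
    At s1: □r is false, q is true, so □r ∧ q is false.
      At s1: □r requires r at every successor {s0, s1, s2, s3, s5, s6, s7}.
        r fails at s0, so □r is false at s1.

Yes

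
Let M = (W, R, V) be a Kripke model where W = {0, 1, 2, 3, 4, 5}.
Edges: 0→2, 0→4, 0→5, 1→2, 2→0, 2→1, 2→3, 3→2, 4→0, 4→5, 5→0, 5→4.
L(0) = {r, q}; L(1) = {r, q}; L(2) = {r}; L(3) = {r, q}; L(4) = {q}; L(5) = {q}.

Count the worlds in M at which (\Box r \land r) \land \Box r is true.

Let φ = (\Box r \land r) \land \Box r. Evaluate φ at each world:
  0 (successors {2, 4, 5}): φ is false.
  1 (successors {2}): φ is true.
  2 (successors {0, 1, 3}): φ is true.
  3 (successors {2}): φ is true.
  4 (successors {0, 5}): φ is false.
  5 (successors {0, 4}): φ is false.
For instance, at 4:
  At 4: \Box r \land r is false, \Box r is false, so (\Box r \land r) \land \Box r is false.
    At 4: \Box r is false, r is false, so \Box r \land r is false.
      At 4: \Box r requires r at every successor {0, 5}.
        r fails at 5, so \Box r is false at 4.
    At 4: \Box r requires r at every successor {0, 5}.
      r fails at 5, so \Box r is false at 4.
Satisfying worlds: {1, 2, 3}

3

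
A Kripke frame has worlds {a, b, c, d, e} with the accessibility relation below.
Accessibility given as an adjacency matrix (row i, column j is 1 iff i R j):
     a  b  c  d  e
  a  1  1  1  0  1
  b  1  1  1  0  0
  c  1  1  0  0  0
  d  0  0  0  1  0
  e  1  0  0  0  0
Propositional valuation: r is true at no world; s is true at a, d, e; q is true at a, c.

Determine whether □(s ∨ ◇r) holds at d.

Yes

Recall that □ψ holds at a world iff ψ holds at every accessible world, and ◇ψ holds iff ψ holds at some accessible world.
At d: □(s ∨ ◇r) requires s ∨ ◇r at every successor {d}.
    At d: s is true, ◇r is false, so s ∨ ◇r is true.
      At d: ◇r requires r at some successor in {d}.
        At d: r is false.
      So ◇r is false at d.
So □(s ∨ ◇r) is true at d.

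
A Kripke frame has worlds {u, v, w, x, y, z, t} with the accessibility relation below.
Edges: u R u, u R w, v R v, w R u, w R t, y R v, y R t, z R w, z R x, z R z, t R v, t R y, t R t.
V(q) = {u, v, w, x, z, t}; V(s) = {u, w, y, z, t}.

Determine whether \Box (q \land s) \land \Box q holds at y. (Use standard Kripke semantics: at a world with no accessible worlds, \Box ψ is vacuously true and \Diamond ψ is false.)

Recall that \Box ψ holds at a world iff ψ holds at every accessible world, and \Diamond ψ holds iff ψ holds at some accessible world.
At y: \Box (q \land s) is false, \Box q is true, so \Box (q \land s) \land \Box q is false.
  At y: \Box (q \land s) requires q \land s at every successor {v, t}.
    q \land s fails at v, so \Box (q \land s) is false at y.
  At y: \Box q requires q at every successor {v, t}.
    At v: q is true.
    At t: q is true.
  So \Box q is true at y.

No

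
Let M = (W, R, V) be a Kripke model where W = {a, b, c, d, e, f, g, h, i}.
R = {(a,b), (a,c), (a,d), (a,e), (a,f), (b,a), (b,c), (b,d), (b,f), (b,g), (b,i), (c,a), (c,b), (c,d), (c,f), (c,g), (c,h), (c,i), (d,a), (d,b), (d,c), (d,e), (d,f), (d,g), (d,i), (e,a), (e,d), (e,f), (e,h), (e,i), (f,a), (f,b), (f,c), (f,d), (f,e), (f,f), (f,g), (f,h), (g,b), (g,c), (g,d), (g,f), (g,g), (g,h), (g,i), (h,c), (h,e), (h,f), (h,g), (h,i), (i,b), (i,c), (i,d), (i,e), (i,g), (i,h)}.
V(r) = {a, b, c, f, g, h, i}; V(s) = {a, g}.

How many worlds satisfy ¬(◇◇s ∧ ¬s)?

Let φ = ¬(◇◇s ∧ ¬s). Evaluate φ at each world:
  a (successors {b, c, d, e, f}): φ is true.
  b (successors {a, c, d, f, g, i}): φ is false.
  c (successors {a, b, d, f, g, h, i}): φ is false.
  d (successors {a, b, c, e, f, g, i}): φ is false.
  e (successors {a, d, f, h, i}): φ is false.
  f (successors {a, b, c, d, e, f, g, h}): φ is false.
  g (successors {b, c, d, f, g, h, i}): φ is true.
  h (successors {c, e, f, g, i}): φ is false.
  i (successors {b, c, d, e, g, h}): φ is false.
For instance, at c:
  At c: ◇◇s ∧ ¬s is true, so ¬(◇◇s ∧ ¬s) is false.
    At c: ◇◇s is true, ¬s is true, so ◇◇s ∧ ¬s is true.
      At c: ◇◇s requires ◇s at some successor in {a, b, d, f, g, h, i}.
        ◇s holds at b, so ◇◇s is true at c.
Satisfying worlds: {a, g}

2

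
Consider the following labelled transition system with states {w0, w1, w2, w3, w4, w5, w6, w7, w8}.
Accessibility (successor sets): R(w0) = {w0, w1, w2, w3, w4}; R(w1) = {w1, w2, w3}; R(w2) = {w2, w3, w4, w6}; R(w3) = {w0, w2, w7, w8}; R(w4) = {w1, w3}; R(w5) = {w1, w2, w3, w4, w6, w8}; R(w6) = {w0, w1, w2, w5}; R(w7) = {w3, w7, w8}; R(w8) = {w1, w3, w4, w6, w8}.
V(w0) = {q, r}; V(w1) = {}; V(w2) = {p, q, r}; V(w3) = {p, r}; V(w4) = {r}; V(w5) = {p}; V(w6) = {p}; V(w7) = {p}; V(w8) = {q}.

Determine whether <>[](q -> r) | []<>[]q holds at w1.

Yes

At w1: <>[](q -> r) is true, []<>[]q is false, so <>[](q -> r) | []<>[]q is true.
  At w1: <>[](q -> r) requires [](q -> r) at some successor in {w1, w2, w3}.
    [](q -> r) holds at w1, so <>[](q -> r) is true at w1.
      At w1: [](q -> r) requires q -> r at every successor {w1, w2, w3}.
        At w1: q -> r is true.
        At w2: q -> r is true.
        At w3: q -> r is true.
      So [](q -> r) is true at w1.
  At w1: []<>[]q requires <>[]q at every successor {w1, w2, w3}.
    <>[]q fails at w1, so []<>[]q is false at w1.
      At w1: <>[]q requires []q at some successor in {w1, w2, w3}.
        At w1: []q is false.
        At w2: []q is false.
        At w3: []q is false.
      So <>[]q is false at w1.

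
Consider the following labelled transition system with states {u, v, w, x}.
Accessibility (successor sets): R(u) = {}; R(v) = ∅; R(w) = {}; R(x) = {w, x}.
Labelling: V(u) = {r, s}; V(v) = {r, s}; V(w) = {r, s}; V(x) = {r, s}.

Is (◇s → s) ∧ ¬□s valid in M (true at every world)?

No

Recall that □ψ holds at a world iff ψ holds at every accessible world, and ◇ψ holds iff ψ holds at some accessible world.
Let φ = (◇s → s) ∧ ¬□s. Evaluate φ at each world:
  u (successors ∅): φ is false.
  v (successors ∅): φ is false.
  w (successors ∅): φ is false.
  x (successors {w, x}): φ is false.
Detail at u (counterexample):
  At u: ◇s → s is true, ¬□s is false, so (◇s → s) ∧ ¬□s is false.
    At u: ◇s is false, s is true, so ◇s → s is true.
      At u: no accessible worlds, so ◇s is false.
    At u: □s is true, so ¬□s is false.
      At u: no accessible worlds, so □s holds vacuously.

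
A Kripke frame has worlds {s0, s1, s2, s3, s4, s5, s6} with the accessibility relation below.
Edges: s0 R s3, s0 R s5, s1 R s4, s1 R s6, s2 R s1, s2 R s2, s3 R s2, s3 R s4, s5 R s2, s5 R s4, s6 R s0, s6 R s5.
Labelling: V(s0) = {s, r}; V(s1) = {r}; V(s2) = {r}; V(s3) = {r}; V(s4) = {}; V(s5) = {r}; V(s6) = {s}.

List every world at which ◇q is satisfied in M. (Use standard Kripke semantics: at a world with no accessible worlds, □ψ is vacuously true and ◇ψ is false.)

Recall that ◇ψ holds at a world iff ψ holds at some accessible world.
Let φ = ◇q. Evaluate φ at each world:
  s0 (successors {s3, s5}): φ is false.
  s1 (successors {s4, s6}): φ is false.
  s2 (successors {s1, s2}): φ is false.
  s3 (successors {s2, s4}): φ is false.
  s4 (successors ∅): φ is false.
  s5 (successors {s2, s4}): φ is false.
  s6 (successors {s0, s5}): φ is false.
For instance, at s0:
  At s0: ◇q requires q at some successor in {s3, s5}.
    At s3: q is false.
    At s5: q is false.
  So ◇q is false at s0.
Satisfying worlds: none.

none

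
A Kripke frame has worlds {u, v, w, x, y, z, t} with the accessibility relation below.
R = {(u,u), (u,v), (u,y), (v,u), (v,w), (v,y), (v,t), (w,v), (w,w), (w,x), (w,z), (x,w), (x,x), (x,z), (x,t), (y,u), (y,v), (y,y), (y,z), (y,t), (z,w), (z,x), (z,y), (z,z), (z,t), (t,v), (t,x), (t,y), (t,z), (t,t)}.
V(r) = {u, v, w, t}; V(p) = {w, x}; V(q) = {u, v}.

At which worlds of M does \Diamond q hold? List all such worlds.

Recall that \Diamond ψ holds at a world iff ψ holds at some accessible world.
Let φ = \Diamond q. Evaluate φ at each world:
  u (successors {u, v, y}): φ is true.
  v (successors {u, w, y, t}): φ is true.
  w (successors {v, w, x, z}): φ is true.
  x (successors {w, x, z, t}): φ is false.
  y (successors {u, v, y, z, t}): φ is true.
  z (successors {w, x, y, z, t}): φ is false.
  t (successors {v, x, y, z, t}): φ is true.
For instance, at y:
  At y: \Diamond q requires q at some successor in {u, v, y, z, t}.
    q holds at u, so \Diamond q is true at y.
Satisfying worlds: {u, v, w, y, t}

u, v, w, y, t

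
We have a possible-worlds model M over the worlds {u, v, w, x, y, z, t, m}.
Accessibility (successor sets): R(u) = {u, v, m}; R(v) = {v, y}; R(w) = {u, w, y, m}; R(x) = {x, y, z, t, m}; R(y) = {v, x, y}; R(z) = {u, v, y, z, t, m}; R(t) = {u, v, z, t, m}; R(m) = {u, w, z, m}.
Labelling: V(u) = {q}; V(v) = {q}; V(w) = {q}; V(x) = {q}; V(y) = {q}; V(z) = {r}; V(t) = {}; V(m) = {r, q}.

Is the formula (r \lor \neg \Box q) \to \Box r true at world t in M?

No

At t: r \lor \neg \Box q is true, \Box r is false, so (r \lor \neg \Box q) \to \Box r is false.
  At t: r is false, \neg \Box q is true, so r \lor \neg \Box q is true.
    At t: \Box q is false, so \neg \Box q is true.
      At t: \Box q requires q at every successor {u, v, z, t, m}.
        q fails at z, so \Box q is false at t.
  At t: \Box r requires r at every successor {u, v, z, t, m}.
    r fails at u, so \Box r is false at t.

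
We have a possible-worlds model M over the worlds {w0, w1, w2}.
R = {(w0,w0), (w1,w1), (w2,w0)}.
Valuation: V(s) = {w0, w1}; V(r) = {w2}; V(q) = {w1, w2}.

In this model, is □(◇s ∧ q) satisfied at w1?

At w1: □(◇s ∧ q) requires ◇s ∧ q at every successor {w1}.
    At w1: ◇s is true, q is true, so ◇s ∧ q is true.
      At w1: ◇s requires s at some successor in {w1}.
        s holds at w1, so ◇s is true at w1.
So □(◇s ∧ q) is true at w1.

Yes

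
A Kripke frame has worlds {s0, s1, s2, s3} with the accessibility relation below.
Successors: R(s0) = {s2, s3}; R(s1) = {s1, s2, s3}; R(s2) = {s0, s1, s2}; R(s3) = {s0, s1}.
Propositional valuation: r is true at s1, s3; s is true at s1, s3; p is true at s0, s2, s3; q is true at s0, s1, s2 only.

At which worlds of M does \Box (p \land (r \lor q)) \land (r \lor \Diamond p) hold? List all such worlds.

s0

Recall that \Box ψ holds at a world iff ψ holds at every accessible world, and \Diamond ψ holds iff ψ holds at some accessible world.
Let φ = \Box (p \land (r \lor q)) \land (r \lor \Diamond p). Evaluate φ at each world:
  s0 (successors {s2, s3}): φ is true.
  s1 (successors {s1, s2, s3}): φ is false.
  s2 (successors {s0, s1, s2}): φ is false.
  s3 (successors {s0, s1}): φ is false.
For instance, at s0:
  At s0: \Box (p \land (r \lor q)) is true, r \lor \Diamond p is true, so \Box (p \land (r \lor q)) \land (r \lor \Diamond p) is true.
    At s0: \Box (p \land (r \lor q)) requires p \land (r \lor q) at every successor {s2, s3}.
      At s2: p \land (r \lor q) is true.
      At s3: p \land (r \lor q) is true.
    So \Box (p \land (r \lor q)) is true at s0.
    At s0: r is false, \Diamond p is true, so r \lor \Diamond p is true.
      At s0: \Diamond p requires p at some successor in {s2, s3}.
        p holds at s2, so \Diamond p is true at s0.
Satisfying worlds: {s0}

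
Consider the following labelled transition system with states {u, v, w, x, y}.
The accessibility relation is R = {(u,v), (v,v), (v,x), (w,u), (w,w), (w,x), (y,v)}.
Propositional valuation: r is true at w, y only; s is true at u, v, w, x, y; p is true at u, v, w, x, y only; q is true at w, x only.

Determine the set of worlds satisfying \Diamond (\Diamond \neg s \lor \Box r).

Let φ = \Diamond (\Diamond \neg s \lor \Box r). Evaluate φ at each world:
  u (successors {v}): φ is false.
  v (successors {v, x}): φ is true.
  w (successors {u, w, x}): φ is true.
  x (successors ∅): φ is false.
  y (successors {v}): φ is false.
For instance, at w:
  At w: \Diamond (\Diamond \neg s \lor \Box r) requires \Diamond \neg s \lor \Box r at some successor in {u, w, x}.
    \Diamond \neg s \lor \Box r holds at x, so \Diamond (\Diamond \neg s \lor \Box r) is true at w.
      At x: \Diamond \neg s is false, \Box r is true, so \Diamond \neg s \lor \Box r is true.
Satisfying worlds: {v, w}

v, w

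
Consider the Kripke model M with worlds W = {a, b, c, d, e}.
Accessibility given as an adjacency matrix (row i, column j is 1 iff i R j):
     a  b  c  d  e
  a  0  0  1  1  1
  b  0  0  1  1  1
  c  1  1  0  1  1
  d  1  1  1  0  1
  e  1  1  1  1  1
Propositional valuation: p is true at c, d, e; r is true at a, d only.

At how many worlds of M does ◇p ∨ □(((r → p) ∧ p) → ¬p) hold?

Let φ = ◇p ∨ □(((r → p) ∧ p) → ¬p). Evaluate φ at each world:
  a (successors {c, d, e}): φ is true.
  b (successors {c, d, e}): φ is true.
  c (successors {a, b, d, e}): φ is true.
  d (successors {a, b, c, e}): φ is true.
  e (successors {a, b, c, d, e}): φ is true.
For instance, at d:
  At d: ◇p is true, □(((r → p) ∧ p) → ¬p) is false, so ◇p ∨ □(((r → p) ∧ p) → ¬p) is true.
    At d: ◇p requires p at some successor in {a, b, c, e}.
      p holds at c, so ◇p is true at d.
    At d: □(((r → p) ∧ p) → ¬p) requires ((r → p) ∧ p) → ¬p at every successor {a, b, c, e}.
      ((r → p) ∧ p) → ¬p fails at c, so □(((r → p) ∧ p) → ¬p) is false at d.
Satisfying worlds: {a, b, c, d, e}

5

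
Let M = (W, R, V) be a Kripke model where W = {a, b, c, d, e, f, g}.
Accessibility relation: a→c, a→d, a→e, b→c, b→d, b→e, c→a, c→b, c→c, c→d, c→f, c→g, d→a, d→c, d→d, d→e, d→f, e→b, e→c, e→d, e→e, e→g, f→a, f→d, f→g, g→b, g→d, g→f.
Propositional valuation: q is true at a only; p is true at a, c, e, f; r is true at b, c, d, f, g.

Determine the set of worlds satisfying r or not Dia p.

b, c, d, f, g

Recall that Dia ψ holds at a world iff ψ holds at some accessible world.
Let φ = r or not Dia p. Evaluate φ at each world:
  a (successors {c, d, e}): φ is false.
  b (successors {c, d, e}): φ is true.
  c (successors {a, b, c, d, f, g}): φ is true.
  d (successors {a, c, d, e, f}): φ is true.
  e (successors {b, c, d, e, g}): φ is false.
  f (successors {a, d, g}): φ is true.
  g (successors {b, d, f}): φ is true.
For instance, at c:
  At c: r is true, not Dia p is false, so r or not Dia p is true.
    At c: Dia p is true, so not Dia p is false.
      At c: Dia p requires p at some successor in {a, b, c, d, f, g}.
        p holds at a, so Dia p is true at c.
Satisfying worlds: {b, c, d, f, g}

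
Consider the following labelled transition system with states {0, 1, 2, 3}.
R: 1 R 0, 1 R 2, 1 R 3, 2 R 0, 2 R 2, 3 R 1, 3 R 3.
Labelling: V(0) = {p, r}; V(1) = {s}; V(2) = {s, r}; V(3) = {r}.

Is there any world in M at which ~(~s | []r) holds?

No

Recall that []ψ holds at a world iff ψ holds at every accessible world, and <>ψ holds iff ψ holds at some accessible world.
Let φ = ~(~s | []r). Evaluate φ at each world:
  0 (successors ∅): φ is false.
  1 (successors {0, 2, 3}): φ is false.
  2 (successors {0, 2}): φ is false.
  3 (successors {1, 3}): φ is false.
For instance, at 1:
  At 1: ~s | []r is true, so ~(~s | []r) is false.
    At 1: ~s is false, []r is true, so ~s | []r is true.
      At 1: []r requires r at every successor {0, 2, 3}.
        At 0: r is true.
        At 2: r is true.
        At 3: r is true.
      So []r is true at 1.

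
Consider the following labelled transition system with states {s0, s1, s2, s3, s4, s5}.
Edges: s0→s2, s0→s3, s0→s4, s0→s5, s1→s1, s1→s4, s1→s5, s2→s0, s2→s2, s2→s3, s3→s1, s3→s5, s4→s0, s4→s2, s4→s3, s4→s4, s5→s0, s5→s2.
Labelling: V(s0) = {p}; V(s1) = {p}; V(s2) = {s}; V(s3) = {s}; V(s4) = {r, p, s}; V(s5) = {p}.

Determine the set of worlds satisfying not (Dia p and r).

s0, s1, s2, s3, s5

Let φ = not (Dia p and r). Evaluate φ at each world:
  s0 (successors {s2, s3, s4, s5}): φ is true.
  s1 (successors {s1, s4, s5}): φ is true.
  s2 (successors {s0, s2, s3}): φ is true.
  s3 (successors {s1, s5}): φ is true.
  s4 (successors {s0, s2, s3, s4}): φ is false.
  s5 (successors {s0, s2}): φ is true.
For instance, at s0:
  At s0: Dia p and r is false, so not (Dia p and r) is true.
    At s0: Dia p is true, r is false, so Dia p and r is false.
      At s0: Dia p requires p at some successor in {s2, s3, s4, s5}.
        p holds at s4, so Dia p is true at s0.
Satisfying worlds: {s0, s1, s2, s3, s5}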